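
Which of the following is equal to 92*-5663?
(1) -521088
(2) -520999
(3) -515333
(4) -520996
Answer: 4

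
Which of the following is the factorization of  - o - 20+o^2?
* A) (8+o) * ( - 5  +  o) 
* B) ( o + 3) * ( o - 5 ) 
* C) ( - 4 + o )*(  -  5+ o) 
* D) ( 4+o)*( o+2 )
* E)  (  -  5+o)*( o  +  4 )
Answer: E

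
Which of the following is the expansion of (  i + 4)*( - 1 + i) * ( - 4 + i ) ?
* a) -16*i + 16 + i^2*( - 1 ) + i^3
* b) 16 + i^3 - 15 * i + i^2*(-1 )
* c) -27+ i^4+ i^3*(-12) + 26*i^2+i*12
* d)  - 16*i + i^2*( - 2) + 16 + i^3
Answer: a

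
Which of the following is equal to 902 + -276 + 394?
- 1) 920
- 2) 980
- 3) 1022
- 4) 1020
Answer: 4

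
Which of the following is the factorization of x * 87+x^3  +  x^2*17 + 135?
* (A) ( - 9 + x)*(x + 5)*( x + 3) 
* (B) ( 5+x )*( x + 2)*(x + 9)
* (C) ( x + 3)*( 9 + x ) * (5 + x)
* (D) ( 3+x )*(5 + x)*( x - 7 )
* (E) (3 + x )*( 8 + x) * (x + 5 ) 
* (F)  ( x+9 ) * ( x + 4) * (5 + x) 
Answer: C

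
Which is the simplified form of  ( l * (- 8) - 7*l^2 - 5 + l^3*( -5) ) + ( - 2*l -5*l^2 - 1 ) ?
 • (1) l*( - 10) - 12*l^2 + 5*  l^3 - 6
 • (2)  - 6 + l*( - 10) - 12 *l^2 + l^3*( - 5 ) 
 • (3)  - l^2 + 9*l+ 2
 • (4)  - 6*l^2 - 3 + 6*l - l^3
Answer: 2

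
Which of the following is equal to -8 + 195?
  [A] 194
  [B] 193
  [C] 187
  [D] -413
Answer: C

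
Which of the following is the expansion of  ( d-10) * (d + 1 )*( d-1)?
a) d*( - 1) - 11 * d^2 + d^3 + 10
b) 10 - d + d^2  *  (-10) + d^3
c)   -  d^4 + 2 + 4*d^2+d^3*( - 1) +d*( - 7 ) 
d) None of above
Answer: b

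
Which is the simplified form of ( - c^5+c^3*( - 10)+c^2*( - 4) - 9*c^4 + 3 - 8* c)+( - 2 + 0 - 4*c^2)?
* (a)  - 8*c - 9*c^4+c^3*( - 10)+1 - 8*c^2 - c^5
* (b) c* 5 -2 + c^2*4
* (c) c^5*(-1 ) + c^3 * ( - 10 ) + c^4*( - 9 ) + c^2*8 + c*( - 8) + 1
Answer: a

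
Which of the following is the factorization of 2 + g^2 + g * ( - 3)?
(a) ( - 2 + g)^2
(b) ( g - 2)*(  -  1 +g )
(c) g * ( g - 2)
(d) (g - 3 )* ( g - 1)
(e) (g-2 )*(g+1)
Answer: b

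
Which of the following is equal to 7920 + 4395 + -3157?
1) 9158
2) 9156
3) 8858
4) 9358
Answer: 1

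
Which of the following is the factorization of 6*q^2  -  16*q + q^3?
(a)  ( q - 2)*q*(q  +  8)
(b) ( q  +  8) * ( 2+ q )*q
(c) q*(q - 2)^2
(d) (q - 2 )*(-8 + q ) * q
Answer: a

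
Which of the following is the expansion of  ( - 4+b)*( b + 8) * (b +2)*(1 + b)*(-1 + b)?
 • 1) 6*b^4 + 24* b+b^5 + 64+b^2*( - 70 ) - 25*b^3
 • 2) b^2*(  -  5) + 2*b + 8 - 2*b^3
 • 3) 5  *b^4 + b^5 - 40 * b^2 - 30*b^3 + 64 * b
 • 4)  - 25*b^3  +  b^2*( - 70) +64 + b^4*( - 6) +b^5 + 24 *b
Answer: 1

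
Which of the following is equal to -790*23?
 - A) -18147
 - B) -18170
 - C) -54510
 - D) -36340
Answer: B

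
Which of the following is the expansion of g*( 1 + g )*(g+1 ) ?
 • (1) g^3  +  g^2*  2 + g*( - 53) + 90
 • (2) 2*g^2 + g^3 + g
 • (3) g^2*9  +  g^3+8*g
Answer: 2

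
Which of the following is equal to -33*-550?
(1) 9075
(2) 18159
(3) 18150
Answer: 3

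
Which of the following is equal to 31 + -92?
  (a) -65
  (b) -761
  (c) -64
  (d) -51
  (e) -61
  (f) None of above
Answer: e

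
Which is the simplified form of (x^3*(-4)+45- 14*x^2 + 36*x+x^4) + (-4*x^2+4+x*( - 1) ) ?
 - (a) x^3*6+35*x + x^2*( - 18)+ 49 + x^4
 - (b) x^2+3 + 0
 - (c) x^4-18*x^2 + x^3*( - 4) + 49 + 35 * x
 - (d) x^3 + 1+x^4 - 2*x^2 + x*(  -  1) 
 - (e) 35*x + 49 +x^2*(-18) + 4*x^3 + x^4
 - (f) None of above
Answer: c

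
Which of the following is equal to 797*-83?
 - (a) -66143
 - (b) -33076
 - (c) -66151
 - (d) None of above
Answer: c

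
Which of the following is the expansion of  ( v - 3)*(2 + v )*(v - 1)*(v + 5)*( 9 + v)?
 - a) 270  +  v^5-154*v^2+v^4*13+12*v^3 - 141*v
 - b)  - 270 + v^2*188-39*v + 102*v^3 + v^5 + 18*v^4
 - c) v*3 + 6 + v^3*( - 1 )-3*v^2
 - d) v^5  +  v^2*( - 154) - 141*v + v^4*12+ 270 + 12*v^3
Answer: d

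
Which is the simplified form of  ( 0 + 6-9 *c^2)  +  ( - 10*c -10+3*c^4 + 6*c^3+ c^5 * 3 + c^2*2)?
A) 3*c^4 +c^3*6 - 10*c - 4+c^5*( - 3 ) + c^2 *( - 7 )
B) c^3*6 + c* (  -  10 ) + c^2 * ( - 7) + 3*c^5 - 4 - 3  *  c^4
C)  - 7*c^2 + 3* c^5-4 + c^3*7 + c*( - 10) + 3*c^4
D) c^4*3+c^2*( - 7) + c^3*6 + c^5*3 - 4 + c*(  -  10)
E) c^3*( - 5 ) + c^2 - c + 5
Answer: D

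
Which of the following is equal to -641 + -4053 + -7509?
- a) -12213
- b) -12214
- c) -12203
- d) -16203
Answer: c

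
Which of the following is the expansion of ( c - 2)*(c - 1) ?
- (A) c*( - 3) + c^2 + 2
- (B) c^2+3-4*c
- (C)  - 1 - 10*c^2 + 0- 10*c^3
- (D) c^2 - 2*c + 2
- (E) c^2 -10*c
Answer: A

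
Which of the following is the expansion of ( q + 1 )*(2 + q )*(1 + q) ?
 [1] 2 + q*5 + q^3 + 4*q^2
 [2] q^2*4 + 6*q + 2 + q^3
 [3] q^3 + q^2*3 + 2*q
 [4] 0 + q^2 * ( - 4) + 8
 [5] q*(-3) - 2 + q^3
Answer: 1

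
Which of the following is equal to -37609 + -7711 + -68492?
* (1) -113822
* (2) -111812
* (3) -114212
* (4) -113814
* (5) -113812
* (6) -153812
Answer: 5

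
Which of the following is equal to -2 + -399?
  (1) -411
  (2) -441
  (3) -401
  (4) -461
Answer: 3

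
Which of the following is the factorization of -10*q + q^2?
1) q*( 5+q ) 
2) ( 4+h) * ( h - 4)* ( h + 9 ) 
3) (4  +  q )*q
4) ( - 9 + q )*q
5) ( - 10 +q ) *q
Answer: 5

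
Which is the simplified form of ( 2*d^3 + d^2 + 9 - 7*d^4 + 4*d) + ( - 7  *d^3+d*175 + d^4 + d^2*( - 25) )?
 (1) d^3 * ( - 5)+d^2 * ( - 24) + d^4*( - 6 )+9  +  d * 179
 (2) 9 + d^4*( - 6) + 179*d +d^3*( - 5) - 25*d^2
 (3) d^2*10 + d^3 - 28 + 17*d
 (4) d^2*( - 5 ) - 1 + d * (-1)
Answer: 1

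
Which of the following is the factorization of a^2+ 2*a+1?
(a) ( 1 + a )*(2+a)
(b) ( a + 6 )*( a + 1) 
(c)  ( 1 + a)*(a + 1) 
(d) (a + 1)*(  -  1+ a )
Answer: c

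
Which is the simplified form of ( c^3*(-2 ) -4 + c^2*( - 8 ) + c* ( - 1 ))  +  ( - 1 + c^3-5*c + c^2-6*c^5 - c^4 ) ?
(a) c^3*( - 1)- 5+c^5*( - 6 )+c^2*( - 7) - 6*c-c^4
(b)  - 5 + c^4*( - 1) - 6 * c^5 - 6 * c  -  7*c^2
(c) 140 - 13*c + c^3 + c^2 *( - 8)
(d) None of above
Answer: a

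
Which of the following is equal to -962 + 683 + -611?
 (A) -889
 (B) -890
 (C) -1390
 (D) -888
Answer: B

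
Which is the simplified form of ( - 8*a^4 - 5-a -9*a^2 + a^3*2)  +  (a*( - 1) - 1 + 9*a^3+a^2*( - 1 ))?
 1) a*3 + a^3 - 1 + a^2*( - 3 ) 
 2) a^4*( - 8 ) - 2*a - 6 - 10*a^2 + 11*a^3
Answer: 2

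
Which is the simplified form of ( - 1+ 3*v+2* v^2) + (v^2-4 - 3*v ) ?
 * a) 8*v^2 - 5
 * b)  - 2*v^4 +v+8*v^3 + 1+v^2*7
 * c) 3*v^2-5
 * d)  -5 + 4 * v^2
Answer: c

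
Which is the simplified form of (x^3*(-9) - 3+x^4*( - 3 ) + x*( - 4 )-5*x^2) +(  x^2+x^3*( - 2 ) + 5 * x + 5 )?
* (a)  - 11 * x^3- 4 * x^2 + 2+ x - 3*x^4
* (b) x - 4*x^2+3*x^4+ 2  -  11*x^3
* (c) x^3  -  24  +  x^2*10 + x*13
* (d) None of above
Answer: a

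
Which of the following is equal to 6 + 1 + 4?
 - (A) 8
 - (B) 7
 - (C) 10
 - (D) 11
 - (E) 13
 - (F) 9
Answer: D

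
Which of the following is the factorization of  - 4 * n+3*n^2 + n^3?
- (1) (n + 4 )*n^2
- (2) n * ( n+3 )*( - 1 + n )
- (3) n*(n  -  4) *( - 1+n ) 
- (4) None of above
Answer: 4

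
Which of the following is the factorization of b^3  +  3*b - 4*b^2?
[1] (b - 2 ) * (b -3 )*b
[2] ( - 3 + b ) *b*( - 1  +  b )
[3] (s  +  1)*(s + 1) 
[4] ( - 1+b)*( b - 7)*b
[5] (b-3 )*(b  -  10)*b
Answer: 2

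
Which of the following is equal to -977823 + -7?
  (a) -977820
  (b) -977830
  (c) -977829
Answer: b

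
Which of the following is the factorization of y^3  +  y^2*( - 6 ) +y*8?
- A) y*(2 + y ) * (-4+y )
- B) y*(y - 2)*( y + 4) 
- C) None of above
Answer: C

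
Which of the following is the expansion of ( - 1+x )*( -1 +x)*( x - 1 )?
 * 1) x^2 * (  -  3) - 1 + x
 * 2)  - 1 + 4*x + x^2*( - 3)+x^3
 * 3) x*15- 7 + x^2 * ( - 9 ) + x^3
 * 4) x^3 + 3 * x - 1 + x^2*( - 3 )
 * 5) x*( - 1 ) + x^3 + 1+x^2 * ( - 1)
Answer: 4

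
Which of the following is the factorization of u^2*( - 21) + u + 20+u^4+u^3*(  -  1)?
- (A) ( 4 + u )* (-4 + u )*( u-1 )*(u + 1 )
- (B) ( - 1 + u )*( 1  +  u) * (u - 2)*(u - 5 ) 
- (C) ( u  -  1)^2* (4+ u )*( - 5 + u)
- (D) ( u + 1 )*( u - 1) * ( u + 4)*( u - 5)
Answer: D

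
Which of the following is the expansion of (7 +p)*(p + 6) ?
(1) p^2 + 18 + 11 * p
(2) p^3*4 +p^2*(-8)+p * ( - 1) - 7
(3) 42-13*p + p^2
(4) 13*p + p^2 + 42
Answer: 4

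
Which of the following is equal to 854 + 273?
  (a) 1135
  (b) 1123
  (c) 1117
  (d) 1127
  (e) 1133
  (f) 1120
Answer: d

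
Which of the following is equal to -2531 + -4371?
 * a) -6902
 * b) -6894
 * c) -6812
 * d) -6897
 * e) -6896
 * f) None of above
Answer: a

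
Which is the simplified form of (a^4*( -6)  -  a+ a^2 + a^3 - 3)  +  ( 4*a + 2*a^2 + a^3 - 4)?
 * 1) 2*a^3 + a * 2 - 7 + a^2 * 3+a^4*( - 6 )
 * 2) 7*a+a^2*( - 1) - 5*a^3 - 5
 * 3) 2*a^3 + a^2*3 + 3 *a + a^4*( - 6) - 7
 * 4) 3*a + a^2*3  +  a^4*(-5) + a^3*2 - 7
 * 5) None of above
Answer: 3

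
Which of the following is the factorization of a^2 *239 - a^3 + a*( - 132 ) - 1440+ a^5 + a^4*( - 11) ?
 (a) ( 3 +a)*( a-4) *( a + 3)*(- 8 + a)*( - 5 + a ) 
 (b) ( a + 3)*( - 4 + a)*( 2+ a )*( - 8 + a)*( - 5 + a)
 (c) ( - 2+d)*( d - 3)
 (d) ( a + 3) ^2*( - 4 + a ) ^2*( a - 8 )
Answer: a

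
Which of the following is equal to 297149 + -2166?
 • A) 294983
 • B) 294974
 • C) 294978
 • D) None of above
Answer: A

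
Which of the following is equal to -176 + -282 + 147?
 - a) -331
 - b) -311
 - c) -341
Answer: b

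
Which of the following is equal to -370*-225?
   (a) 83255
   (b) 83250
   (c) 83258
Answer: b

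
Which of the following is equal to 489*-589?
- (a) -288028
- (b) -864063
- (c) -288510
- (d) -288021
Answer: d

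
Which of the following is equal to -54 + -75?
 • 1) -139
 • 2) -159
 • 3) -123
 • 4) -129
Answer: 4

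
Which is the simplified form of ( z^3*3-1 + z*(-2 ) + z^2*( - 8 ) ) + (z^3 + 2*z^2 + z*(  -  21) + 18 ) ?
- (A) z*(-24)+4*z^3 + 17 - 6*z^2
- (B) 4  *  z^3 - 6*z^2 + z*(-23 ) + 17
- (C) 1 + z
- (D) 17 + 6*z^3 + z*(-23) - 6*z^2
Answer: B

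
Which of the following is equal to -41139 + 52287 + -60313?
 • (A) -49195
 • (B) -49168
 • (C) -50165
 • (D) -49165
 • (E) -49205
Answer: D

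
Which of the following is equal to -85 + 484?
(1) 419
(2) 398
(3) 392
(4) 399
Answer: 4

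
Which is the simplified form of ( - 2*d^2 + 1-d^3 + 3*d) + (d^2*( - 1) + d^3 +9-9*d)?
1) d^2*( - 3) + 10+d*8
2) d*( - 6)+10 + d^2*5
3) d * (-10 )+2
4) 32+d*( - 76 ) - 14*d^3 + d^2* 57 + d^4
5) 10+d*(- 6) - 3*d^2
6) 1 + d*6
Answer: 5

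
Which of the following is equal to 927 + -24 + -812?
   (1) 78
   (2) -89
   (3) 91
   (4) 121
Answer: 3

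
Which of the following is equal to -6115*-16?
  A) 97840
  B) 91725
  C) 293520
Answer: A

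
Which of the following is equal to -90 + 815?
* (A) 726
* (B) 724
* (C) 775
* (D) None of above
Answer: D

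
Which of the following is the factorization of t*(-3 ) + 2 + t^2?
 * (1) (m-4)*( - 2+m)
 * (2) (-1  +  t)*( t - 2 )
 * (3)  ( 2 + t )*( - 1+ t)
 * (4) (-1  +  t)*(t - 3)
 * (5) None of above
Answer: 2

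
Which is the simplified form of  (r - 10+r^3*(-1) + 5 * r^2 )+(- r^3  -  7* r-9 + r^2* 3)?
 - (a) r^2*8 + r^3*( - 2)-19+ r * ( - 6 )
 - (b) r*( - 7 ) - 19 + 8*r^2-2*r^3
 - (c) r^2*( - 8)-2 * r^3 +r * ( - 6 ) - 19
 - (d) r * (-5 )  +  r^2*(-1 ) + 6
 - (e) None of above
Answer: a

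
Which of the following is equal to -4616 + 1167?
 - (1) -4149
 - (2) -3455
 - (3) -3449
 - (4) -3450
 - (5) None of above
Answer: 3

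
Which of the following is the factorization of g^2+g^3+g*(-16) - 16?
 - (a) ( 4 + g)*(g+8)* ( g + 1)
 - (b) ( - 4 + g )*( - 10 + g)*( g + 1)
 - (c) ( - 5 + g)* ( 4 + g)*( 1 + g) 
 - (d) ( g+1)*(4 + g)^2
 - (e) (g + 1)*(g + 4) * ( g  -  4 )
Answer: e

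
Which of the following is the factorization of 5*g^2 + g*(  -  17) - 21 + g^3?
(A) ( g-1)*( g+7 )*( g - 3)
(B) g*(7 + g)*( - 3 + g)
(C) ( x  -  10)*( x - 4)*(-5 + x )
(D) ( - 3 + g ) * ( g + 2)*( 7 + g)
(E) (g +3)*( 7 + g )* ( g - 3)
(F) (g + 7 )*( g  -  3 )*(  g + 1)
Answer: F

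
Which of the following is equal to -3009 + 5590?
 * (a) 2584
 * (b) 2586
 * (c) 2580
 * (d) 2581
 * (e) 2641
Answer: d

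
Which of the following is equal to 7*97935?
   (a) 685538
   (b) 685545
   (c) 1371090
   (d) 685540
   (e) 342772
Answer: b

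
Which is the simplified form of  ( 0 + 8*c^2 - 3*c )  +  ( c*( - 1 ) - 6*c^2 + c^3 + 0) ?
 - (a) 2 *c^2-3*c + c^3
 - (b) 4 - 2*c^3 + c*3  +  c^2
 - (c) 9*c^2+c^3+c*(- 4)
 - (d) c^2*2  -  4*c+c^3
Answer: d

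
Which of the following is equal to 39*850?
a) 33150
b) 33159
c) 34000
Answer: a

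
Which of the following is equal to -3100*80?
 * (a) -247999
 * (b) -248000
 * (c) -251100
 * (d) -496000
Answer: b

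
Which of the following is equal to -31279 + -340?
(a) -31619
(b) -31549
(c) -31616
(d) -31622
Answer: a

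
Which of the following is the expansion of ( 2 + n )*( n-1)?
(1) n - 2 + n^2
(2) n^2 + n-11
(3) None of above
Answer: 1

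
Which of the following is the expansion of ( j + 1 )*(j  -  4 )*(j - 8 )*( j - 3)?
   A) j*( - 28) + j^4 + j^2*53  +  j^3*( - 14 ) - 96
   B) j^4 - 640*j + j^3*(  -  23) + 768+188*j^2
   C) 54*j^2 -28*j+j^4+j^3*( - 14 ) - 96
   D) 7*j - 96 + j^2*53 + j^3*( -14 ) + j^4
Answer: A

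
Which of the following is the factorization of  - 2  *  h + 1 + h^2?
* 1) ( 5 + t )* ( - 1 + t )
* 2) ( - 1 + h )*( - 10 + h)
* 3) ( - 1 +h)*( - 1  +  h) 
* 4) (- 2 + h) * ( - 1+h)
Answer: 3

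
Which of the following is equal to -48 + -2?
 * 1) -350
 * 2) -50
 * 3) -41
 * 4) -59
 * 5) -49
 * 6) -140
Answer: 2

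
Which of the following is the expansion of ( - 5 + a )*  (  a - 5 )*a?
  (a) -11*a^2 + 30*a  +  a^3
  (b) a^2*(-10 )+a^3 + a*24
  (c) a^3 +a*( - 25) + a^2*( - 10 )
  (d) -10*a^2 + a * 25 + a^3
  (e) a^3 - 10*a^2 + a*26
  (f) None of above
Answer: d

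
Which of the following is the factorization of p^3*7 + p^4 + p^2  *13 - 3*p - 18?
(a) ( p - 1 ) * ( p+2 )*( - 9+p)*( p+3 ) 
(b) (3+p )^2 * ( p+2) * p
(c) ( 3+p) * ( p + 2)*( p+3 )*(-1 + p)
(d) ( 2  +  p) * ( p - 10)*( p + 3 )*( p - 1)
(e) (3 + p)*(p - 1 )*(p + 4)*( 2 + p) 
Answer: c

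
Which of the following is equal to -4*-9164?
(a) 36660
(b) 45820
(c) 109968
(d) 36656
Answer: d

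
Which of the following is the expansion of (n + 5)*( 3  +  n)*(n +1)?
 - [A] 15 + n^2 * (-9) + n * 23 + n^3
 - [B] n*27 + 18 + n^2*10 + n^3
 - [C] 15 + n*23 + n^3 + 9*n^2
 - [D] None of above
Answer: C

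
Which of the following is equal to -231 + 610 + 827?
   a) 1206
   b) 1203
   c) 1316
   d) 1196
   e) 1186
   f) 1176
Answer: a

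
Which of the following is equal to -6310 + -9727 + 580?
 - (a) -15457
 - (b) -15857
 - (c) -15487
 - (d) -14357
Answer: a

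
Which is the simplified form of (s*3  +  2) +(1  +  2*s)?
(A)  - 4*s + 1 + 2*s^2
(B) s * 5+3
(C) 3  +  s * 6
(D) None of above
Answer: B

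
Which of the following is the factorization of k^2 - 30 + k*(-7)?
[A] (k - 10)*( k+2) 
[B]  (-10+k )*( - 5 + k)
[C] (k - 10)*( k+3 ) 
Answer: C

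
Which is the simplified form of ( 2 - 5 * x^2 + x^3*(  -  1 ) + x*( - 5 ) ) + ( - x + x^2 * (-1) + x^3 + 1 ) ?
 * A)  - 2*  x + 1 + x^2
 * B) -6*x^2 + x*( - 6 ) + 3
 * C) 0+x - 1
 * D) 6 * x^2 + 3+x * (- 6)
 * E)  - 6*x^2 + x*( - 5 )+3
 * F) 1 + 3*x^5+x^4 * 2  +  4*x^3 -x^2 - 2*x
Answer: B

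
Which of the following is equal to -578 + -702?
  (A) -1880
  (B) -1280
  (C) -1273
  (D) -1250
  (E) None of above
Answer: B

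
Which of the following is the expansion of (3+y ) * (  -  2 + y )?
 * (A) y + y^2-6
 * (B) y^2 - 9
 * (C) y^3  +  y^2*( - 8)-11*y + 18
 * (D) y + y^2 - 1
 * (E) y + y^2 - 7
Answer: A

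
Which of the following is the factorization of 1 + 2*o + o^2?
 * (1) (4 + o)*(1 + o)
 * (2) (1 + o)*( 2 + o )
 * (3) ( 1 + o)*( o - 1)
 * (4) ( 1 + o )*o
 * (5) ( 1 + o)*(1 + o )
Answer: 5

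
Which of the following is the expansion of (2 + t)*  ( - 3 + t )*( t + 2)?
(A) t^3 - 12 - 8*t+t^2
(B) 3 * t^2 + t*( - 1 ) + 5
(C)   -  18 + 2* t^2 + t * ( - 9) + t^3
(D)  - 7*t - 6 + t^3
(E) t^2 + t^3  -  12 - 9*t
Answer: A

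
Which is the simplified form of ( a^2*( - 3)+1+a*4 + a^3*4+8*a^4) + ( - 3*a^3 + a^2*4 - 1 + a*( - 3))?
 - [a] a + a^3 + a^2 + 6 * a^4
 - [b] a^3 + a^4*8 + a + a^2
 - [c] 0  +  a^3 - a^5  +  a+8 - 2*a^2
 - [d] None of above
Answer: b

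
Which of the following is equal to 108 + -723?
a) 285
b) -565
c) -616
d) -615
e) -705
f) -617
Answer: d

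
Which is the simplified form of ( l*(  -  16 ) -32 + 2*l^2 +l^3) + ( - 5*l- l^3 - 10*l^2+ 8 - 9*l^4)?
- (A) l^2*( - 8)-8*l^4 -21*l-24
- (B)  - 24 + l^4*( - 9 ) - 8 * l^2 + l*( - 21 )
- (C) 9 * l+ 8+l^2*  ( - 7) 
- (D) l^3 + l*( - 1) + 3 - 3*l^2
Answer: B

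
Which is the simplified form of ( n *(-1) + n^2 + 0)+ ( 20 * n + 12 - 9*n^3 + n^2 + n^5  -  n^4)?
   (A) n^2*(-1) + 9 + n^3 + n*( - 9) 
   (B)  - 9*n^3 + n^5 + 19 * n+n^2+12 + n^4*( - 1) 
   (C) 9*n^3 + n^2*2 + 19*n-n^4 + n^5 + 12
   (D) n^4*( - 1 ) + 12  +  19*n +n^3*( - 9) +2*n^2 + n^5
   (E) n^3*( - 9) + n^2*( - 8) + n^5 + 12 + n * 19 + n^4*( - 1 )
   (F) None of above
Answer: D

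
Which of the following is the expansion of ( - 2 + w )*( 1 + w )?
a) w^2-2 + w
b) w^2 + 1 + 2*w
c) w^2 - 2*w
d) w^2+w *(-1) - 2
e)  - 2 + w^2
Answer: d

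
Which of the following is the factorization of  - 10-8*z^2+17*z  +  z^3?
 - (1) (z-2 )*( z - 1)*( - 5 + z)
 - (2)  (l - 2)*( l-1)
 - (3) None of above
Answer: 1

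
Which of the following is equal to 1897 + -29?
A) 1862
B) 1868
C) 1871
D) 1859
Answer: B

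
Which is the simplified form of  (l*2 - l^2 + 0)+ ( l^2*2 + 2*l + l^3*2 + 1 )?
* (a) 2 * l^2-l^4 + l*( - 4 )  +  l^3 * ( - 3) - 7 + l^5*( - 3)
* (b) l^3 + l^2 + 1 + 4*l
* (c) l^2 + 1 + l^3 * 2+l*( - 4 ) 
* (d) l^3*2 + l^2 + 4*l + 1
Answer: d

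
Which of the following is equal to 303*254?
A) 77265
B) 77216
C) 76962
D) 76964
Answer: C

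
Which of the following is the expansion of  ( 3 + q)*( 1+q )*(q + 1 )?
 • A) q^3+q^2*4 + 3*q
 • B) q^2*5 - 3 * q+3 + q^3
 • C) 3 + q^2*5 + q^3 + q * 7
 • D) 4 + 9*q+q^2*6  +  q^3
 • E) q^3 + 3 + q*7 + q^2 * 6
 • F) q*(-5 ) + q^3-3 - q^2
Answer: C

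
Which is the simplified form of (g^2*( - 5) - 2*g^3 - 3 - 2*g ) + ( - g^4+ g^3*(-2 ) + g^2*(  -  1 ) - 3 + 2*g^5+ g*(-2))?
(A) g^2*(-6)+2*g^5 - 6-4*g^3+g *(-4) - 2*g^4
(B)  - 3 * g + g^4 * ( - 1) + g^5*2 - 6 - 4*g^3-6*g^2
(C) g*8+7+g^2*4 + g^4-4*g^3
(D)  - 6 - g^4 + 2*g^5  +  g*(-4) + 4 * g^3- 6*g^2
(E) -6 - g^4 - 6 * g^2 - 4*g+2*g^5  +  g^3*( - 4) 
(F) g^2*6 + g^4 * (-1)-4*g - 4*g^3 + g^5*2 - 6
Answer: E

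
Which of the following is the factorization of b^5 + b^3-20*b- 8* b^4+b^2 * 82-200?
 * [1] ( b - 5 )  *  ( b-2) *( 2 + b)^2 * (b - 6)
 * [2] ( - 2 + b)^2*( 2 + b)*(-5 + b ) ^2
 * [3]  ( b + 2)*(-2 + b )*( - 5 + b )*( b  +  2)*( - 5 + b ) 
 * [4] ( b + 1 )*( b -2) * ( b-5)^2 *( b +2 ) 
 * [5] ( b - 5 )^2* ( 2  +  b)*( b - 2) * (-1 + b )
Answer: 3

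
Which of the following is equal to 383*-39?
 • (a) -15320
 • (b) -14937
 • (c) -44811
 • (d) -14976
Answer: b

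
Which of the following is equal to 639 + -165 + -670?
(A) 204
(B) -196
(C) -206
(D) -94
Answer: B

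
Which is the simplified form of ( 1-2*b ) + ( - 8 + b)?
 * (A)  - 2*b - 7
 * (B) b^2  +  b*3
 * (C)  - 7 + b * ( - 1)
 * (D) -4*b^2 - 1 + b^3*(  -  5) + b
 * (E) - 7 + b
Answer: C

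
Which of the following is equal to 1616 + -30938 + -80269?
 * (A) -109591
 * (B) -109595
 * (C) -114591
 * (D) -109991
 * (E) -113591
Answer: A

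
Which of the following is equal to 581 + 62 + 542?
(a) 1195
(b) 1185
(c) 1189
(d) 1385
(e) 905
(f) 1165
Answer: b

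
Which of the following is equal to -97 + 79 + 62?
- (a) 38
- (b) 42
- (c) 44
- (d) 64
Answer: c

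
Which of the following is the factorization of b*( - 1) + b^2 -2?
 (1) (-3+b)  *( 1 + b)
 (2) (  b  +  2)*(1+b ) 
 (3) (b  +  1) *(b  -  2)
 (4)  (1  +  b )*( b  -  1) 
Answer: 3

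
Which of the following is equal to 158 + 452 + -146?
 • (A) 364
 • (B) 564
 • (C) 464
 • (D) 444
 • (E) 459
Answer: C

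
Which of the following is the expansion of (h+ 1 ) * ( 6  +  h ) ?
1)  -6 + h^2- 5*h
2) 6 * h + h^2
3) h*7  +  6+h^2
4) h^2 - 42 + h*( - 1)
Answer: 3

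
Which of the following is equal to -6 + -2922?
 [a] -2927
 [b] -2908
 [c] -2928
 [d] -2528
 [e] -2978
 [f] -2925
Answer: c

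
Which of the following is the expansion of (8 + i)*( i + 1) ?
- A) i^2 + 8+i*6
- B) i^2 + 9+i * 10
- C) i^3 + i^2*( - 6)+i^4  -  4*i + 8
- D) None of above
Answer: D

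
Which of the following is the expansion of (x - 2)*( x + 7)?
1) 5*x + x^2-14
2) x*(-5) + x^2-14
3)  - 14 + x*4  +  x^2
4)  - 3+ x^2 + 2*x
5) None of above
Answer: 1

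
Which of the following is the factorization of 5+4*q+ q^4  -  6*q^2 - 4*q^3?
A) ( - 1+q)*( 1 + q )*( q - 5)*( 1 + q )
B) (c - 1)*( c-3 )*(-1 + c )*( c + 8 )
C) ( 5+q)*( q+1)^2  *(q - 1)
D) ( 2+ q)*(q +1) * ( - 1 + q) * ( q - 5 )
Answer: A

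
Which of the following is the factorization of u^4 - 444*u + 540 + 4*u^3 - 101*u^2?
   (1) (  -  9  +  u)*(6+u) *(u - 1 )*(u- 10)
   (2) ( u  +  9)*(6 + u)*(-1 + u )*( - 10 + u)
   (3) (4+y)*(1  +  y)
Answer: 2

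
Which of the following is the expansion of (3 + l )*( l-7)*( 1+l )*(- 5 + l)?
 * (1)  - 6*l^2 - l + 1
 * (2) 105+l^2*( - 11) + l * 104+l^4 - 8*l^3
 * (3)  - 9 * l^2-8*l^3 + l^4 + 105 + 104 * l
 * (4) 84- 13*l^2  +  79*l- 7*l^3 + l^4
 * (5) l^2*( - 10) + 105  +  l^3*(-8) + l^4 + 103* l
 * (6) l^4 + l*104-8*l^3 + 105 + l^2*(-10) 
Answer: 6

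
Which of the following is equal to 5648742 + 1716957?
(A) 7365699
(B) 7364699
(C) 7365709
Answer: A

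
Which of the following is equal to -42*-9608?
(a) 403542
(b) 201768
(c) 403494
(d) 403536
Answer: d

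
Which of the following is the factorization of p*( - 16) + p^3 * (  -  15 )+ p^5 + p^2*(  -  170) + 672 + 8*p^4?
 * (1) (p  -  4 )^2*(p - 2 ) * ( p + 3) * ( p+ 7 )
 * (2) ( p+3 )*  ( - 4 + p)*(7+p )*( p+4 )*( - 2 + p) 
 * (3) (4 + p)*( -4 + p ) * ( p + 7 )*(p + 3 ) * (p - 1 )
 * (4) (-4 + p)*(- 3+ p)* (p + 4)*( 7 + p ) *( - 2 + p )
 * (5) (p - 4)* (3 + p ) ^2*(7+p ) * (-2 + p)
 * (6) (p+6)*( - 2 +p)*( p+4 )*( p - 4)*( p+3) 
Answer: 2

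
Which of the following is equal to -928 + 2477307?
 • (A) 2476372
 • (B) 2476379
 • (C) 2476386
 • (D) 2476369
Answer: B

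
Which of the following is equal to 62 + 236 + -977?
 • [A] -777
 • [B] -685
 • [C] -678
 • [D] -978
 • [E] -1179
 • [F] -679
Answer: F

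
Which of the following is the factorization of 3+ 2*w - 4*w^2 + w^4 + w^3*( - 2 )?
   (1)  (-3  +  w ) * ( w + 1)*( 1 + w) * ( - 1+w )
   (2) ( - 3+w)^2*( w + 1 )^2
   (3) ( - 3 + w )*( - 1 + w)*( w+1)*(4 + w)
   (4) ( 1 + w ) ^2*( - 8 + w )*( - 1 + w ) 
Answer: 1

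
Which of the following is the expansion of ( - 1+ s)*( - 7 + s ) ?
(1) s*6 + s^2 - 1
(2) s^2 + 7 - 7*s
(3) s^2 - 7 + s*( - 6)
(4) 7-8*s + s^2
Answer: 4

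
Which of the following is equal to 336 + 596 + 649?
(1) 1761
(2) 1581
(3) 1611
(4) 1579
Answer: 2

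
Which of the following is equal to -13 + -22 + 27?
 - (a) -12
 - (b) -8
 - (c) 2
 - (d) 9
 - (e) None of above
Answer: b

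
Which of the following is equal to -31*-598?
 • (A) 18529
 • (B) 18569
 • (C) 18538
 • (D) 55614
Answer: C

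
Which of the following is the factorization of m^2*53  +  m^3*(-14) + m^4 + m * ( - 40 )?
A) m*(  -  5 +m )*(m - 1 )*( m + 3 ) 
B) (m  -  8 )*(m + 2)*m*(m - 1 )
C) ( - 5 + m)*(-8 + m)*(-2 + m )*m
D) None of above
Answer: D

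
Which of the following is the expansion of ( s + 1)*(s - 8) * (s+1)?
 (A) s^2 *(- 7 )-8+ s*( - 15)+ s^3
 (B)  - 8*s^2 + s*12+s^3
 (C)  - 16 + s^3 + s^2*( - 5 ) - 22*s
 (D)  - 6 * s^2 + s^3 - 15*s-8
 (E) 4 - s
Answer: D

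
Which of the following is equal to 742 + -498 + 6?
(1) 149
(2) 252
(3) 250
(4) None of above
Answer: 3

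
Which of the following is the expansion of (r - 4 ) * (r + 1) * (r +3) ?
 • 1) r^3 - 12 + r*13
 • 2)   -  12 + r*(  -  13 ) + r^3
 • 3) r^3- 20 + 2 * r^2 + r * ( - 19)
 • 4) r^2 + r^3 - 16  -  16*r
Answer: 2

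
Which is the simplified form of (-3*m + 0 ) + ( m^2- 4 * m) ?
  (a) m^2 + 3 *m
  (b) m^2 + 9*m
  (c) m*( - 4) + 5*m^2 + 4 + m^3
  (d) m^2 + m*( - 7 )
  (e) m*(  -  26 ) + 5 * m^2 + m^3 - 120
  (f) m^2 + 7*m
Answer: d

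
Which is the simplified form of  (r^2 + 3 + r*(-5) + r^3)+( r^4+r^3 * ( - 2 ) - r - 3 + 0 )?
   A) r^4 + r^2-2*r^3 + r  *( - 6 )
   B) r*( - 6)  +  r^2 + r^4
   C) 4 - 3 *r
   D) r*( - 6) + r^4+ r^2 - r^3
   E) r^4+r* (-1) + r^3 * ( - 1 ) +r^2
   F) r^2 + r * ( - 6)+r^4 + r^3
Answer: D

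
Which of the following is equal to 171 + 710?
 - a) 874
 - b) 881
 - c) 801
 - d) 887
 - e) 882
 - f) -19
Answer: b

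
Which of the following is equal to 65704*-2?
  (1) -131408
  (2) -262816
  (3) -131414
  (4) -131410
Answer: 1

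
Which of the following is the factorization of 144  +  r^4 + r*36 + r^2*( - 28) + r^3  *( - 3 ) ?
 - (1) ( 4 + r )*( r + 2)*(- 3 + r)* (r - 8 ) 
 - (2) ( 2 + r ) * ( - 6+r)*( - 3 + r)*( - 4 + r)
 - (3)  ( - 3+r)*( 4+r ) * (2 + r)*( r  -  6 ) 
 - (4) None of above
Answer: 3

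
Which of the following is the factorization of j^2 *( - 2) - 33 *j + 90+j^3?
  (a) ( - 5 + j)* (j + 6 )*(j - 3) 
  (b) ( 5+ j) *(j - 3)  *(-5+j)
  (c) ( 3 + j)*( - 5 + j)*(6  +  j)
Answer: a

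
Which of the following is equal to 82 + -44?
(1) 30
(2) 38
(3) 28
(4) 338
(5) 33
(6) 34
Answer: 2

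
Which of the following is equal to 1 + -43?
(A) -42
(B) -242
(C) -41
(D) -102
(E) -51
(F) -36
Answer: A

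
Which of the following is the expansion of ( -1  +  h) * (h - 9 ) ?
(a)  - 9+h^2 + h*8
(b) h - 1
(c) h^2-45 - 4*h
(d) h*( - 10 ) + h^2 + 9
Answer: d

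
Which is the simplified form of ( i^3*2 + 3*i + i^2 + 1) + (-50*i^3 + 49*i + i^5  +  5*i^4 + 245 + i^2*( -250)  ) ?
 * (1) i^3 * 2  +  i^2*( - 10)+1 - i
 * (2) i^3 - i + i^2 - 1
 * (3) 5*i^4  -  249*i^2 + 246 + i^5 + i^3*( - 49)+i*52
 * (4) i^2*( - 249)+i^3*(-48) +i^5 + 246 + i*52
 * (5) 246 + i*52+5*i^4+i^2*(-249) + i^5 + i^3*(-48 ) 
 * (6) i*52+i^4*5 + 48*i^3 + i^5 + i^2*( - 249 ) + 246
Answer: 5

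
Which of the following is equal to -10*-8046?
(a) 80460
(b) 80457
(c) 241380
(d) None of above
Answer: a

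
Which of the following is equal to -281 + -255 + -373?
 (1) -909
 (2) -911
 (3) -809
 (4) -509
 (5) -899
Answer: 1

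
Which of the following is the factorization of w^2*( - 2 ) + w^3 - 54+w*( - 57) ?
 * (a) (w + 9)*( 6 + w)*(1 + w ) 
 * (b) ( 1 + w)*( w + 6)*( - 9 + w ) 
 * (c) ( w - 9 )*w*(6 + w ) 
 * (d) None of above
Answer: b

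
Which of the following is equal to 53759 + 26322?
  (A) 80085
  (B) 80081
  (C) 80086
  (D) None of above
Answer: B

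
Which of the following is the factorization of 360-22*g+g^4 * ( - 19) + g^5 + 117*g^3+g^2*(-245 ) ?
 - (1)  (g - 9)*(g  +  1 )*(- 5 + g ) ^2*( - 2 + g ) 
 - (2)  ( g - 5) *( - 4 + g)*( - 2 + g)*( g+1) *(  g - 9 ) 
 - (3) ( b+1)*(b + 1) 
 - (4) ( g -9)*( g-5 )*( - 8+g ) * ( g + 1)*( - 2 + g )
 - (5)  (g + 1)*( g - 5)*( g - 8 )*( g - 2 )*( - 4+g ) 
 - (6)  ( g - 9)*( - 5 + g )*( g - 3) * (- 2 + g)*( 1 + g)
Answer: 2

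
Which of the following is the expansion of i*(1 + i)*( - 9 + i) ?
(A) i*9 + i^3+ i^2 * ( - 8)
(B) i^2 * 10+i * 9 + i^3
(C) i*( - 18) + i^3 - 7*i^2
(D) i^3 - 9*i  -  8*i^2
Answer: D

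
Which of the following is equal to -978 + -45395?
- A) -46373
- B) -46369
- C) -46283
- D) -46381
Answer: A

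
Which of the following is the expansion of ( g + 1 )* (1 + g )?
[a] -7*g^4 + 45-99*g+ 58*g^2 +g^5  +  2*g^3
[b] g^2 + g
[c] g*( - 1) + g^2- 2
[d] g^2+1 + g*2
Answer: d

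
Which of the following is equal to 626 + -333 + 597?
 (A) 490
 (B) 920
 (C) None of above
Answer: C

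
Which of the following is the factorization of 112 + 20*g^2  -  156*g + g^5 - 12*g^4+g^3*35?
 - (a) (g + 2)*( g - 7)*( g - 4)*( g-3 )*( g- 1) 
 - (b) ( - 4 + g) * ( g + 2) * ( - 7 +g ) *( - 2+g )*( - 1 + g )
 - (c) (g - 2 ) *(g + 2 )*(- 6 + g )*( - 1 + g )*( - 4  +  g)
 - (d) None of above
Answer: b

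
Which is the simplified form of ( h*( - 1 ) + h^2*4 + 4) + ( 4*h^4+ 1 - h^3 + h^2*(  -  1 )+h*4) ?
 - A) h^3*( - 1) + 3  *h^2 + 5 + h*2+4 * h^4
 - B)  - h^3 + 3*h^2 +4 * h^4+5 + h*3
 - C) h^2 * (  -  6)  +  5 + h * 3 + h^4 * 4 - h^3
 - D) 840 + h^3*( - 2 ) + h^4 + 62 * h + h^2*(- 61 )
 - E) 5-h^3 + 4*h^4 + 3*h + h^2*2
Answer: B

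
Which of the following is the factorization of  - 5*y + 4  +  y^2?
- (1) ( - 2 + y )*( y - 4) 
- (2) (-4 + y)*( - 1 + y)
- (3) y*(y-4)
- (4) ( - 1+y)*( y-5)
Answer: 2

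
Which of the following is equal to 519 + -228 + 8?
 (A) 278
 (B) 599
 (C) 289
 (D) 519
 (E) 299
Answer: E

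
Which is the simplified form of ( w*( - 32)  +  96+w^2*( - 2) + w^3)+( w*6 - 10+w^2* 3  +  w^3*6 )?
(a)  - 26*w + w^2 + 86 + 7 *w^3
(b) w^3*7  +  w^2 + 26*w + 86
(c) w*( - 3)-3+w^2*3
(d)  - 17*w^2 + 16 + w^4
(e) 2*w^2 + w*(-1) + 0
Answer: a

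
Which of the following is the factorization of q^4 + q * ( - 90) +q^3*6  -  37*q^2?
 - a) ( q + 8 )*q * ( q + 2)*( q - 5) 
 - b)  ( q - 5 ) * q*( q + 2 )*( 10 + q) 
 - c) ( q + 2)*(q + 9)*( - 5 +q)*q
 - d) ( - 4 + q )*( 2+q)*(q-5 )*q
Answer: c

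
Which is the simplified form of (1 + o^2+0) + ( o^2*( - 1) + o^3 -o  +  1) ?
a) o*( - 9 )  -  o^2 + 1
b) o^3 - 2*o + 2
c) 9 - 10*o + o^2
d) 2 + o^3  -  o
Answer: d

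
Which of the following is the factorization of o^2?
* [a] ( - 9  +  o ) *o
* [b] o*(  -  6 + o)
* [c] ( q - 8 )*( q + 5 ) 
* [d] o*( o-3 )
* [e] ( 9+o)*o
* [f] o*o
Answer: f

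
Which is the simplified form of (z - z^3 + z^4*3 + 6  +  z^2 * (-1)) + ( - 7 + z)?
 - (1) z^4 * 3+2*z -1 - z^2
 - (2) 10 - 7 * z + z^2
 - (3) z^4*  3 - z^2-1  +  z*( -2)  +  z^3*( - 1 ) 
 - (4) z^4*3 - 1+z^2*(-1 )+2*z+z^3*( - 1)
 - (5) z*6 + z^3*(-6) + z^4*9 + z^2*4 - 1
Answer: 4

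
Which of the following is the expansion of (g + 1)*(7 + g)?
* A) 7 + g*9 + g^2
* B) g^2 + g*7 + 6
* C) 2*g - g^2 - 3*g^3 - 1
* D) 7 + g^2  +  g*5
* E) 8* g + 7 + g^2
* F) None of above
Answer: E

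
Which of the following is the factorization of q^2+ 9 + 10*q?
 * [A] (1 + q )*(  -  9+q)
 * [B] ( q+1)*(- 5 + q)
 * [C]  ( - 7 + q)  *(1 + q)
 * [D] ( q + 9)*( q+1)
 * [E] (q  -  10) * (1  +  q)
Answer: D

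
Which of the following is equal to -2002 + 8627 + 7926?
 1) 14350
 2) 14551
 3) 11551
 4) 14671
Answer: 2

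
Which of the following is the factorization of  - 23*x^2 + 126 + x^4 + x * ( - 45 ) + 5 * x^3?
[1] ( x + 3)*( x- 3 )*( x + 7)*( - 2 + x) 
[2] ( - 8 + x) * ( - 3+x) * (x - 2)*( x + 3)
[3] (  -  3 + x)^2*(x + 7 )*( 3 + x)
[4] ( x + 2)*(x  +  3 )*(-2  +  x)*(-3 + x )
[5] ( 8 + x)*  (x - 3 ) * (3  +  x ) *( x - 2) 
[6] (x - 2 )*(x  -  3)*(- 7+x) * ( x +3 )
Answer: 1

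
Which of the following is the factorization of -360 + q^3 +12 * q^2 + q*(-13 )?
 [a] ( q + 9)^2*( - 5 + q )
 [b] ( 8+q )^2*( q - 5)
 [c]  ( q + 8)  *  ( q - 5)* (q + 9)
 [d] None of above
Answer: c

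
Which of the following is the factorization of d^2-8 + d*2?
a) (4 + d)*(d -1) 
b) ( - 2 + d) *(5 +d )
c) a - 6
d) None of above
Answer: d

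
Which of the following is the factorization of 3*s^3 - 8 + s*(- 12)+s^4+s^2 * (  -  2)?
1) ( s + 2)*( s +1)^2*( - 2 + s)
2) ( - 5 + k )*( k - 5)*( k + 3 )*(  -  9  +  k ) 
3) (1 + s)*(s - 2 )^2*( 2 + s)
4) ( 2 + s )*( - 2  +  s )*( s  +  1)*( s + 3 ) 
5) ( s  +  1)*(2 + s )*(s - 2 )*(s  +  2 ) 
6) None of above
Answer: 5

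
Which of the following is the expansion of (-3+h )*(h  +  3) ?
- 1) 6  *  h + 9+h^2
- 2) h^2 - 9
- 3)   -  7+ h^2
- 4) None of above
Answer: 2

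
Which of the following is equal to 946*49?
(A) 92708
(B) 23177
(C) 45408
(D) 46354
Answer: D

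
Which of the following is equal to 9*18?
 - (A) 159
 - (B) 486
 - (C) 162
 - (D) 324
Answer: C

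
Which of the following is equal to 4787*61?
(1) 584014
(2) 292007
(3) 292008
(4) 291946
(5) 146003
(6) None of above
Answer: 2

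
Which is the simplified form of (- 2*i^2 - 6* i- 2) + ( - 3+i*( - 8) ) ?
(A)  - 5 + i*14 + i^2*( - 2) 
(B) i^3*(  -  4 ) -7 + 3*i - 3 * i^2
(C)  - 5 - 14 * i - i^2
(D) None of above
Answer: D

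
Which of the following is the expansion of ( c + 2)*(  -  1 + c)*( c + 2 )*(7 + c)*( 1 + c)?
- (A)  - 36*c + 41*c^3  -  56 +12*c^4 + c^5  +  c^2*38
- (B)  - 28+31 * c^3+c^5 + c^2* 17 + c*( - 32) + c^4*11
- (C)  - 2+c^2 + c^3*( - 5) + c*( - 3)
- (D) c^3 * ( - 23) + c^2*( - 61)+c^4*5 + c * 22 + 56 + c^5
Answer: B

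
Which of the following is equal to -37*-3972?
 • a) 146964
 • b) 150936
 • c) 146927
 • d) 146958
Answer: a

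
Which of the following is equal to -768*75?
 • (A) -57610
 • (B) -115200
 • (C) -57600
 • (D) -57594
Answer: C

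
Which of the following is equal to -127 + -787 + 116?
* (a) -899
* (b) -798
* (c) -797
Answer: b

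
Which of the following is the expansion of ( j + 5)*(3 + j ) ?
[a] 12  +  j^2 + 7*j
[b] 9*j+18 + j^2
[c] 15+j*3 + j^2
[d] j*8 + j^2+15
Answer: d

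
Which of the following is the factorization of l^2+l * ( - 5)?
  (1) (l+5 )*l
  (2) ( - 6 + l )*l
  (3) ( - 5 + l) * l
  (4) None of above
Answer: 3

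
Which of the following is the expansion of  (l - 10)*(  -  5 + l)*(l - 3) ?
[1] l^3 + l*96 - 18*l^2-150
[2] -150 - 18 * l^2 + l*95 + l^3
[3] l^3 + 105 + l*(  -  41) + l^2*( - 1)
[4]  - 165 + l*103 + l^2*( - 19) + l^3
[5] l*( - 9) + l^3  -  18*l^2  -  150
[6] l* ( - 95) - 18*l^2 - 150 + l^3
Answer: 2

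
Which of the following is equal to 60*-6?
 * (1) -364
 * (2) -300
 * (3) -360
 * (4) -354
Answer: 3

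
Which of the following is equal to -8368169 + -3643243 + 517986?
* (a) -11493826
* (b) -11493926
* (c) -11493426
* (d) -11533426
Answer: c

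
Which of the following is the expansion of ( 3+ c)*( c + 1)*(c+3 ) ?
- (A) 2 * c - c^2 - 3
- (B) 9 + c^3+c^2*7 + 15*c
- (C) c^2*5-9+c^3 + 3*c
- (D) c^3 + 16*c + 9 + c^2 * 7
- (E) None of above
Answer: B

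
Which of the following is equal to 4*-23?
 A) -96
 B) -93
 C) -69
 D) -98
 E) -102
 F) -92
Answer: F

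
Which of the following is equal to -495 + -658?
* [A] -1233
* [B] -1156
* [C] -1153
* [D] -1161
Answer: C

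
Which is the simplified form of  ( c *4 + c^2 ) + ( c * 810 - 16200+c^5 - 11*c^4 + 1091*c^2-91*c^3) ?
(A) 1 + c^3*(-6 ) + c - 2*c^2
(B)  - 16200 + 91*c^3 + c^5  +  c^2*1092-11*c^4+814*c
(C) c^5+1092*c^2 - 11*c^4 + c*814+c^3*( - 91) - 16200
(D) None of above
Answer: C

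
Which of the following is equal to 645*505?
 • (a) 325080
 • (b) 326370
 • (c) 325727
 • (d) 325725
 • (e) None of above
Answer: d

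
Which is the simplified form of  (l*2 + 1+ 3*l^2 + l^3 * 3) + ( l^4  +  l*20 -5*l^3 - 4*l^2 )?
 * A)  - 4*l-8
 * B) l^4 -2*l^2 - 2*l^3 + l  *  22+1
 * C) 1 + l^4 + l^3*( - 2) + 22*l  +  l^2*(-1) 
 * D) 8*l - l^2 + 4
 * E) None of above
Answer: C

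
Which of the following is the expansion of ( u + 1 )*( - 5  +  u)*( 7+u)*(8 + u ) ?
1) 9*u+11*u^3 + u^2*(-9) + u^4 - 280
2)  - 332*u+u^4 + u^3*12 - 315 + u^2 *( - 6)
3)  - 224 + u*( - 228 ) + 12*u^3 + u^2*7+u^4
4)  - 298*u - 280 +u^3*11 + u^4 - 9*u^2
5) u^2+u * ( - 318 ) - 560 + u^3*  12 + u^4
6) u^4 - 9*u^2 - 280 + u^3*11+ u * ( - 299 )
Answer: 6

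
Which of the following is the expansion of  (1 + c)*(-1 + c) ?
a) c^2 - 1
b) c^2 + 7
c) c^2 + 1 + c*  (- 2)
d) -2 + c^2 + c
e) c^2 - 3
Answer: a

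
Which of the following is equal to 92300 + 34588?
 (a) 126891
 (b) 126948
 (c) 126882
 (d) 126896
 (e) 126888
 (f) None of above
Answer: e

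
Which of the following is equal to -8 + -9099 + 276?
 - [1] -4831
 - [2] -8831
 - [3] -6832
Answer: 2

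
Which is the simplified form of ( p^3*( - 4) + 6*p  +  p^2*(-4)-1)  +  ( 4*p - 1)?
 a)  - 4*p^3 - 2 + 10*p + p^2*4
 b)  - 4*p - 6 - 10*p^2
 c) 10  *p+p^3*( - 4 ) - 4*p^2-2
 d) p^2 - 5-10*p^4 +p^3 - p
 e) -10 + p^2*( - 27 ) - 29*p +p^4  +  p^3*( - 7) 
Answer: c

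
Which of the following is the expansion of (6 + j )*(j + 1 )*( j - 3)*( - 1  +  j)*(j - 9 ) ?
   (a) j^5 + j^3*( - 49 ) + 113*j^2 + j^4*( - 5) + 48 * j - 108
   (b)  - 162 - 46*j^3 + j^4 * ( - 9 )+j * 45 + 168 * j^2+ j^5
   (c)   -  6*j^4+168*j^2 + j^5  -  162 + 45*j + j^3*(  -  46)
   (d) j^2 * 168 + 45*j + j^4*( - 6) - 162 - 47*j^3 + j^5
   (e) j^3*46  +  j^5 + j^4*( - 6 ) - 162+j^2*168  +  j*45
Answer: c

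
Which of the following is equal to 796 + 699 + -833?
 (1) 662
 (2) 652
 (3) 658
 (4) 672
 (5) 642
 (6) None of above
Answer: 1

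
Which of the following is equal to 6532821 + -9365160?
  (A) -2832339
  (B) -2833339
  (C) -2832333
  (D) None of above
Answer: A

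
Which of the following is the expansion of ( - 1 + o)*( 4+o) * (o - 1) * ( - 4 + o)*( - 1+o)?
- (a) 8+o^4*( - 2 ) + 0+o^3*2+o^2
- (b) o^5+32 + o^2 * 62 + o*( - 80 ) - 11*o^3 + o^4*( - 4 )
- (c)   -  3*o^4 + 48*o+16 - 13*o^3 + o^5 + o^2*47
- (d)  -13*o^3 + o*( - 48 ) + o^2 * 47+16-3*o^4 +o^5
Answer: d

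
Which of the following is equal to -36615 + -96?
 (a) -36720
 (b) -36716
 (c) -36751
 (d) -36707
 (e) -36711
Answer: e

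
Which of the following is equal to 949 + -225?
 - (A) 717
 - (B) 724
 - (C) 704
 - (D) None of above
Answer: B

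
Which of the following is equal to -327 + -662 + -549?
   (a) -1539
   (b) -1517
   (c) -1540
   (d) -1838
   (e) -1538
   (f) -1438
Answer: e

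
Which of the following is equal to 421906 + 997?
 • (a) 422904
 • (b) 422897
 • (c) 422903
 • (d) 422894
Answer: c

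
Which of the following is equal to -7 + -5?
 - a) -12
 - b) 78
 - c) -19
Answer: a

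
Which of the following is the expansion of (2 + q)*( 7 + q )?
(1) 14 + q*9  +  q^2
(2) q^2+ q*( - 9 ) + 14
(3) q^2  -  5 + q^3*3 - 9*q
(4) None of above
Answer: 1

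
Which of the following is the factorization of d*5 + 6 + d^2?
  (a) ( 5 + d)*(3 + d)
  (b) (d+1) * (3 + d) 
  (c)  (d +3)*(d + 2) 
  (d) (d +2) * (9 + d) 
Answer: c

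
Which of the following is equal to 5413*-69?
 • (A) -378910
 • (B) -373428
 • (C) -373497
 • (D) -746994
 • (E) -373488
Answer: C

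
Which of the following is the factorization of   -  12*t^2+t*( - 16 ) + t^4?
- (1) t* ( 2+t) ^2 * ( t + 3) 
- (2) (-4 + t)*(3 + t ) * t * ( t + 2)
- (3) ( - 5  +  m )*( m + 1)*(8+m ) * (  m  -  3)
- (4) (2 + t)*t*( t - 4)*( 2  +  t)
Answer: 4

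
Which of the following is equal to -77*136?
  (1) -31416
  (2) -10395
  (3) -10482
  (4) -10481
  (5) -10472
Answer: 5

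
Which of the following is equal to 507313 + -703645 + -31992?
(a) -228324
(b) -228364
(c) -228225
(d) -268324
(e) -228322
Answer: a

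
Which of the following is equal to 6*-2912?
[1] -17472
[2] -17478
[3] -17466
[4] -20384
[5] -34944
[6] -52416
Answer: 1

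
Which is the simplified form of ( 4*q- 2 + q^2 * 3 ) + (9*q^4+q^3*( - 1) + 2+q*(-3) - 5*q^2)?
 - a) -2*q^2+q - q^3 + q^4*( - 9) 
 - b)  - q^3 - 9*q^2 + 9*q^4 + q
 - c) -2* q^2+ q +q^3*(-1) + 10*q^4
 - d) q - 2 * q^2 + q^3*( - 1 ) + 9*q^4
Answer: d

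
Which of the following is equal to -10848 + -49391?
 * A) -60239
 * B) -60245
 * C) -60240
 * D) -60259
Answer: A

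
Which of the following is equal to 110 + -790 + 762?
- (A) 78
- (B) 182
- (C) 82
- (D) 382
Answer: C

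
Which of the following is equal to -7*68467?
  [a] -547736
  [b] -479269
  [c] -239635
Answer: b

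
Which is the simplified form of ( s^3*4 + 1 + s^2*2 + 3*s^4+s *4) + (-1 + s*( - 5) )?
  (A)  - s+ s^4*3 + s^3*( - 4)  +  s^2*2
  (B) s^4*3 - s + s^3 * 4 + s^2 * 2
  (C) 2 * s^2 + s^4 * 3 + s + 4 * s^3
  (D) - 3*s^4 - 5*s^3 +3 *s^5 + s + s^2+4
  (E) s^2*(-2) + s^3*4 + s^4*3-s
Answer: B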